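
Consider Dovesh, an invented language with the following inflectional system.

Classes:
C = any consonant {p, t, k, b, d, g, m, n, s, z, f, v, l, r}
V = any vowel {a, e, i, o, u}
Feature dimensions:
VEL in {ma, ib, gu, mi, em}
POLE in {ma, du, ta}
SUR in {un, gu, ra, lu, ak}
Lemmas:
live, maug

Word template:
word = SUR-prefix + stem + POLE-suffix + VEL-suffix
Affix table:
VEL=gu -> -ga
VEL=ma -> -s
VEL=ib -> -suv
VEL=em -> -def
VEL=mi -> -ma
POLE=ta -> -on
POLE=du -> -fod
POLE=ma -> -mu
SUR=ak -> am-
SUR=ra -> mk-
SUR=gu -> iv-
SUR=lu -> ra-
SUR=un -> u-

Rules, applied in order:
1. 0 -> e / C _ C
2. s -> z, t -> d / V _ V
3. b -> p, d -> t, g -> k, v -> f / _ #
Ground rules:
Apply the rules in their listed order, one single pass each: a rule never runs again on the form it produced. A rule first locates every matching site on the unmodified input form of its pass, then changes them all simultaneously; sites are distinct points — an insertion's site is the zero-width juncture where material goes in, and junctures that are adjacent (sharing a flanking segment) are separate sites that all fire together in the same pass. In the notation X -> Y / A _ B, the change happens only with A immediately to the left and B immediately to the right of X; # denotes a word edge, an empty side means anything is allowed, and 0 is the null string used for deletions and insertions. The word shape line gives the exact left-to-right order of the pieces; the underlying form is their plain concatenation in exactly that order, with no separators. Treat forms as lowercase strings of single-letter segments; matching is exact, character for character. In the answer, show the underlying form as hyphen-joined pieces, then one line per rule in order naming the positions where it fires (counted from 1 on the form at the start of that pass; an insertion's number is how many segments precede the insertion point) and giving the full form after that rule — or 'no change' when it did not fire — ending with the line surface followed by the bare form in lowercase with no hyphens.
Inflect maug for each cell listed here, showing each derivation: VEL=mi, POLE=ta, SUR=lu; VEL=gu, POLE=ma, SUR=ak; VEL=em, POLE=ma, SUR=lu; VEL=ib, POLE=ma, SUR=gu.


cell VEL=mi, POLE=ta, SUR=lu:
underlying: ra-maug-on-ma
1. 0 -> e / C _ C: inserts after position(s) 8: ramaugonema
2. s -> z, t -> d / V _ V: no change
3. b -> p, d -> t, g -> k, v -> f / _ #: no change
surface: ramaugonema

cell VEL=gu, POLE=ma, SUR=ak:
underlying: am-maug-mu-ga
1. 0 -> e / C _ C: inserts after position(s) 2, 6: amemaugemuga
2. s -> z, t -> d / V _ V: no change
3. b -> p, d -> t, g -> k, v -> f / _ #: no change
surface: amemaugemuga

cell VEL=em, POLE=ma, SUR=lu:
underlying: ra-maug-mu-def
1. 0 -> e / C _ C: inserts after position(s) 6: ramaugemudef
2. s -> z, t -> d / V _ V: no change
3. b -> p, d -> t, g -> k, v -> f / _ #: no change
surface: ramaugemudef

cell VEL=ib, POLE=ma, SUR=gu:
underlying: iv-maug-mu-suv
1. 0 -> e / C _ C: inserts after position(s) 2, 6: ivemaugemusuv
2. s -> z, t -> d / V _ V: fires at position(s) 11: ivemaugemuzuv
3. b -> p, d -> t, g -> k, v -> f / _ #: fires at position(s) 13: ivemaugemuzuf
surface: ivemaugemuzuf


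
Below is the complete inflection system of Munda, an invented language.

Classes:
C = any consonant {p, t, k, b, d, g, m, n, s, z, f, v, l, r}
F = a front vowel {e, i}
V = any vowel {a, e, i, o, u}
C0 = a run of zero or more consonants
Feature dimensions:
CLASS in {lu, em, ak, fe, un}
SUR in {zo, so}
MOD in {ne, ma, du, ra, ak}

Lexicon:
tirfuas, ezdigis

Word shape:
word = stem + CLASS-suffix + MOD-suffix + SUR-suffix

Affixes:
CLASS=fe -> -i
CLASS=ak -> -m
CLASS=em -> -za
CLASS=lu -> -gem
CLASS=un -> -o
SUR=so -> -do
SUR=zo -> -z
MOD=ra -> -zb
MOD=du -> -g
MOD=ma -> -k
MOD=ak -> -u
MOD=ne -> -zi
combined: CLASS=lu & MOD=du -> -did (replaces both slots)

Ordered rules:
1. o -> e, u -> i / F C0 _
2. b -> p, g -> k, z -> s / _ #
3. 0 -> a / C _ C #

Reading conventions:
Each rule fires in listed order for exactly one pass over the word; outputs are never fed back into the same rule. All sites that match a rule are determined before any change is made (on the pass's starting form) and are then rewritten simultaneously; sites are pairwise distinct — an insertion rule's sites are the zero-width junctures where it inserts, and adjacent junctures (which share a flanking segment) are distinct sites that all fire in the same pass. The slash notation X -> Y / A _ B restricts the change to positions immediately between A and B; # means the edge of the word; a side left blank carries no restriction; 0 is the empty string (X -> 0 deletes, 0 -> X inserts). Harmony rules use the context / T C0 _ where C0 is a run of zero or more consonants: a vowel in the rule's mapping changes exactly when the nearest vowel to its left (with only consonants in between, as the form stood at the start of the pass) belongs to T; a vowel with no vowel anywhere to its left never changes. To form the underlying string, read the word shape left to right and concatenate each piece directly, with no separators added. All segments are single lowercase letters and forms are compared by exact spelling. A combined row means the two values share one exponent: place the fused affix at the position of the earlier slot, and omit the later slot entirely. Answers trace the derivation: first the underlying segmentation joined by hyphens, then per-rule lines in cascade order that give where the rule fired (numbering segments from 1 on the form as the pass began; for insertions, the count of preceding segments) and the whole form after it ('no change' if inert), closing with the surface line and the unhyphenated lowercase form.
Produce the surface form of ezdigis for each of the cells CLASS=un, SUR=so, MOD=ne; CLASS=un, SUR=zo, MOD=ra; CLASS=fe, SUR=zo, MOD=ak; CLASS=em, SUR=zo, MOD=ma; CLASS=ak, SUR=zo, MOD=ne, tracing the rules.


cell CLASS=un, SUR=so, MOD=ne:
underlying: ezdigis-o-zi-do
1. o -> e, u -> i / F C0 _: fires at position(s) 8, 12: ezdigisezide
2. b -> p, g -> k, z -> s / _ #: no change
3. 0 -> a / C _ C #: no change
surface: ezdigisezide

cell CLASS=un, SUR=zo, MOD=ra:
underlying: ezdigis-o-zb-z
1. o -> e, u -> i / F C0 _: fires at position(s) 8: ezdigisezbz
2. b -> p, g -> k, z -> s / _ #: fires at position(s) 11: ezdigisezbs
3. 0 -> a / C _ C #: inserts after position(s) 10: ezdigisezbas
surface: ezdigisezbas

cell CLASS=fe, SUR=zo, MOD=ak:
underlying: ezdigis-i-u-z
1. o -> e, u -> i / F C0 _: fires at position(s) 9: ezdigisiiz
2. b -> p, g -> k, z -> s / _ #: fires at position(s) 10: ezdigisiis
3. 0 -> a / C _ C #: no change
surface: ezdigisiis

cell CLASS=em, SUR=zo, MOD=ma:
underlying: ezdigis-za-k-z
1. o -> e, u -> i / F C0 _: no change
2. b -> p, g -> k, z -> s / _ #: fires at position(s) 11: ezdigiszaks
3. 0 -> a / C _ C #: inserts after position(s) 10: ezdigiszakas
surface: ezdigiszakas

cell CLASS=ak, SUR=zo, MOD=ne:
underlying: ezdigis-m-zi-z
1. o -> e, u -> i / F C0 _: no change
2. b -> p, g -> k, z -> s / _ #: fires at position(s) 11: ezdigismzis
3. 0 -> a / C _ C #: no change
surface: ezdigismzis


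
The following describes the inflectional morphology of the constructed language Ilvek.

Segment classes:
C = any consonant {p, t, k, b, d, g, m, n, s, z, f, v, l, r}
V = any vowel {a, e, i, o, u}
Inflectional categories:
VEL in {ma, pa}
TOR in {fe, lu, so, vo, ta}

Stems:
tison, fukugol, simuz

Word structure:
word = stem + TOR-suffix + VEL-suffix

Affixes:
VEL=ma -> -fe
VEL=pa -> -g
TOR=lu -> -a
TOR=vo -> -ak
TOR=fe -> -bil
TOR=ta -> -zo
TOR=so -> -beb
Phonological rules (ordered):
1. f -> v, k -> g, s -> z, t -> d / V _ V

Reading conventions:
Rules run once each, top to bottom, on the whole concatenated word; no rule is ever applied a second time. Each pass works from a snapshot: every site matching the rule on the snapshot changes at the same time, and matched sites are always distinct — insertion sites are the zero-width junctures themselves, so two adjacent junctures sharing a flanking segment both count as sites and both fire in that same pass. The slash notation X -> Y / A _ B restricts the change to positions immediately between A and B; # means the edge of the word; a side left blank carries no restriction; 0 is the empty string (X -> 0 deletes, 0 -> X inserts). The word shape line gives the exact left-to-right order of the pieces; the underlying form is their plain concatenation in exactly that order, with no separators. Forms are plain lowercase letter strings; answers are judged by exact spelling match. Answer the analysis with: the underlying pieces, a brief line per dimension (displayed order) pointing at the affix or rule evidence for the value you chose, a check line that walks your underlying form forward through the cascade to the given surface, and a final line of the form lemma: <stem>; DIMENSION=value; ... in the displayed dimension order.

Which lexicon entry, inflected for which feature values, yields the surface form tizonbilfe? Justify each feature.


underlying: tison-bil-fe
VEL=ma - signalled by the affix -fe
TOR=fe - signalled by the affix -bil
check: tisonbilfe -> tizonbilfe
lemma: tison; VEL=ma; TOR=fe


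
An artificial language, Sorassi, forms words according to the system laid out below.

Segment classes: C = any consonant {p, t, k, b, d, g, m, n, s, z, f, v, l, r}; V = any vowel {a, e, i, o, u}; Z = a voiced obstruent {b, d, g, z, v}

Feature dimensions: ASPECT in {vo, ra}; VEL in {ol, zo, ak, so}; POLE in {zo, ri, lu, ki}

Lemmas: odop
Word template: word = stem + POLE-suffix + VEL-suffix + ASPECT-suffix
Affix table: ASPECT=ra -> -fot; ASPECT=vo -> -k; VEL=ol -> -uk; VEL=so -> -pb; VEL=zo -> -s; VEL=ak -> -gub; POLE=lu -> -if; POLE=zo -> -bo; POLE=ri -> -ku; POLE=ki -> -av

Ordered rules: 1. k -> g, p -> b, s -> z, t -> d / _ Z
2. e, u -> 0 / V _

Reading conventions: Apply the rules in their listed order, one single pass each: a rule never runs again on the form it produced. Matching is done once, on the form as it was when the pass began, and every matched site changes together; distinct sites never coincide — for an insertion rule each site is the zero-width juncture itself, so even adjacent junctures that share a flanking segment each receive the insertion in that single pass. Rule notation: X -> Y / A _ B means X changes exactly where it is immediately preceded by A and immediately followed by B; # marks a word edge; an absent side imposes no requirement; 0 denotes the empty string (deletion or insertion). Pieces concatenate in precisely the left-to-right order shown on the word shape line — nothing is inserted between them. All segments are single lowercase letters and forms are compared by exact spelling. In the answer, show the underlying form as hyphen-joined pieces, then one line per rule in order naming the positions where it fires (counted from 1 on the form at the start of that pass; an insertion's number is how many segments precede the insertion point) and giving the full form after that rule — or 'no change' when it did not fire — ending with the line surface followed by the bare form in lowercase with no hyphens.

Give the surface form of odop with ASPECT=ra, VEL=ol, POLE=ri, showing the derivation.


underlying: odop-ku-uk-fot
1. k -> g, p -> b, s -> z, t -> d / _ Z: no change
2. e, u -> 0 / V _: fires at position(s) 7: odopkukfot
surface: odopkukfot


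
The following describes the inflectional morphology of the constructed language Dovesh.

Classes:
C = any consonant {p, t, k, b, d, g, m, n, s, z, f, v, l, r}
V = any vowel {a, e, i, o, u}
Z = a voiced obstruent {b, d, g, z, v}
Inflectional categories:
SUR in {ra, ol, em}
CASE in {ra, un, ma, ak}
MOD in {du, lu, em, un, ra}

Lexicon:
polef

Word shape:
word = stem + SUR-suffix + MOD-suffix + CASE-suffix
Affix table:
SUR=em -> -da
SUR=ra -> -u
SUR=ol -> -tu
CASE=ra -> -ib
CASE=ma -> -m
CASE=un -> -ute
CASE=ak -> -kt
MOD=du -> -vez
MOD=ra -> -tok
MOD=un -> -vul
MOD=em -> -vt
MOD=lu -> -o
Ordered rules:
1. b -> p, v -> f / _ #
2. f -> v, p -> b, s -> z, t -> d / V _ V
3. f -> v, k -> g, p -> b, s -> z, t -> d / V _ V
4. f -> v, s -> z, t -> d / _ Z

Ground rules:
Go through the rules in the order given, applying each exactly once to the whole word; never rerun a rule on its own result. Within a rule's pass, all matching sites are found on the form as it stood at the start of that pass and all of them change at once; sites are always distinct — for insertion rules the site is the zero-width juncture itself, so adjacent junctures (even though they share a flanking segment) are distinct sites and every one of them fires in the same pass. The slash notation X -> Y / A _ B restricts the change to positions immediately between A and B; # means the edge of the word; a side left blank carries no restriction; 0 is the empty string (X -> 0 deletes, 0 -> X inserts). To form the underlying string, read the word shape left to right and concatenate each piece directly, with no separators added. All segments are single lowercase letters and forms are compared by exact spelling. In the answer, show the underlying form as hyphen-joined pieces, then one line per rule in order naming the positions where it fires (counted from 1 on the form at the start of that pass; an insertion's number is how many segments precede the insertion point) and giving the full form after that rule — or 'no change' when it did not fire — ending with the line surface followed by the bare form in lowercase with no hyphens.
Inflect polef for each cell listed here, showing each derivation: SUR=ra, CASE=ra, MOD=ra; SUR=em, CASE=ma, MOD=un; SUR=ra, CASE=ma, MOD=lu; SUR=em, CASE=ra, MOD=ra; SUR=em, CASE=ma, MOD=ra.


cell SUR=ra, CASE=ra, MOD=ra:
underlying: polef-u-tok-ib
1. b -> p, v -> f / _ #: fires at position(s) 11: polefutokip
2. f -> v, p -> b, s -> z, t -> d / V _ V: fires at position(s) 5, 7: polevudokip
3. f -> v, k -> g, p -> b, s -> z, t -> d / V _ V: fires at position(s) 9: polevudogip
4. f -> v, s -> z, t -> d / _ Z: no change
surface: polevudogip

cell SUR=em, CASE=ma, MOD=un:
underlying: polef-da-vul-m
1. b -> p, v -> f / _ #: no change
2. f -> v, p -> b, s -> z, t -> d / V _ V: no change
3. f -> v, k -> g, p -> b, s -> z, t -> d / V _ V: no change
4. f -> v, s -> z, t -> d / _ Z: fires at position(s) 5: polevdavulm
surface: polevdavulm

cell SUR=ra, CASE=ma, MOD=lu:
underlying: polef-u-o-m
1. b -> p, v -> f / _ #: no change
2. f -> v, p -> b, s -> z, t -> d / V _ V: fires at position(s) 5: polevuom
3. f -> v, k -> g, p -> b, s -> z, t -> d / V _ V: no change
4. f -> v, s -> z, t -> d / _ Z: no change
surface: polevuom

cell SUR=em, CASE=ra, MOD=ra:
underlying: polef-da-tok-ib
1. b -> p, v -> f / _ #: fires at position(s) 12: polefdatokip
2. f -> v, p -> b, s -> z, t -> d / V _ V: fires at position(s) 8: polefdadokip
3. f -> v, k -> g, p -> b, s -> z, t -> d / V _ V: fires at position(s) 10: polefdadogip
4. f -> v, s -> z, t -> d / _ Z: fires at position(s) 5: polevdadogip
surface: polevdadogip

cell SUR=em, CASE=ma, MOD=ra:
underlying: polef-da-tok-m
1. b -> p, v -> f / _ #: no change
2. f -> v, p -> b, s -> z, t -> d / V _ V: fires at position(s) 8: polefdadokm
3. f -> v, k -> g, p -> b, s -> z, t -> d / V _ V: no change
4. f -> v, s -> z, t -> d / _ Z: fires at position(s) 5: polevdadokm
surface: polevdadokm


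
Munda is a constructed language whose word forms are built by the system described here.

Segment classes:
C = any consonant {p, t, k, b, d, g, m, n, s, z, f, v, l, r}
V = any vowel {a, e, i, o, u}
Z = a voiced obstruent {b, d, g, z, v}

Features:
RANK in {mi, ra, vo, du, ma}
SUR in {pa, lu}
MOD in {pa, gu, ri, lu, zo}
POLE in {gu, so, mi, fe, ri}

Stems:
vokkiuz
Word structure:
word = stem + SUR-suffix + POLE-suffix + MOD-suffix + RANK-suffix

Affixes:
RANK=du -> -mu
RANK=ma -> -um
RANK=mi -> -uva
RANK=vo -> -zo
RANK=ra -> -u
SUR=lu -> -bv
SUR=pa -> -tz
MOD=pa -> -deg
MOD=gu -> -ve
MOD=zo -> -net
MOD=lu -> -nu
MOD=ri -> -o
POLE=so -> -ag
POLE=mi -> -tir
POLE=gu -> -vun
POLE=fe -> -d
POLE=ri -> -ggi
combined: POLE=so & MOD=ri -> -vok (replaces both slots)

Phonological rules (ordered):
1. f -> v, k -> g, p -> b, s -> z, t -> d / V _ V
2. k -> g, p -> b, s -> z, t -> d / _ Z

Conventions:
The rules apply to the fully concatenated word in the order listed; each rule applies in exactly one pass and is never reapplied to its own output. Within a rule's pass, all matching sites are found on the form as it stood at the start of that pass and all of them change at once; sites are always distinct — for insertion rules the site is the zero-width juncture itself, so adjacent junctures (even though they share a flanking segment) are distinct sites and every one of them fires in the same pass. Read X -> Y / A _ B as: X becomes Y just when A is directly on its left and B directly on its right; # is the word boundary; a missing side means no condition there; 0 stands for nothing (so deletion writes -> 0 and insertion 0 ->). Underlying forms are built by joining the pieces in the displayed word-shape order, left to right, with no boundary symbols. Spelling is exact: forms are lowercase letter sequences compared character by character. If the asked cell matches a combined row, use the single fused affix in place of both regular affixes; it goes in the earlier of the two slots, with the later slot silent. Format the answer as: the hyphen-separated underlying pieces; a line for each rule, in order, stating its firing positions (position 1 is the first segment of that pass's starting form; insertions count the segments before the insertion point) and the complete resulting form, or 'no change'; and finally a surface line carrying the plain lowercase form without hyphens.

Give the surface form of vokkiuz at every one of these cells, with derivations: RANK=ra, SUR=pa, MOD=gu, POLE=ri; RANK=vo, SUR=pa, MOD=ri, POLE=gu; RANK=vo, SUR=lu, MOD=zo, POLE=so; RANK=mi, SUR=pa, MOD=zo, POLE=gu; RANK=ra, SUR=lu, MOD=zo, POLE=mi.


cell RANK=ra, SUR=pa, MOD=gu, POLE=ri:
underlying: vokkiuz-tz-ggi-ve-u
1. f -> v, k -> g, p -> b, s -> z, t -> d / V _ V: no change
2. k -> g, p -> b, s -> z, t -> d / _ Z: fires at position(s) 8: vokkiuzdzggiveu
surface: vokkiuzdzggiveu

cell RANK=vo, SUR=pa, MOD=ri, POLE=gu:
underlying: vokkiuz-tz-vun-o-zo
1. f -> v, k -> g, p -> b, s -> z, t -> d / V _ V: no change
2. k -> g, p -> b, s -> z, t -> d / _ Z: fires at position(s) 8: vokkiuzdzvunozo
surface: vokkiuzdzvunozo

cell RANK=vo, SUR=lu, MOD=zo, POLE=so:
underlying: vokkiuz-bv-ag-net-zo
1. f -> v, k -> g, p -> b, s -> z, t -> d / V _ V: no change
2. k -> g, p -> b, s -> z, t -> d / _ Z: fires at position(s) 14: vokkiuzbvagnedzo
surface: vokkiuzbvagnedzo

cell RANK=mi, SUR=pa, MOD=zo, POLE=gu:
underlying: vokkiuz-tz-vun-net-uva
1. f -> v, k -> g, p -> b, s -> z, t -> d / V _ V: fires at position(s) 15: vokkiuztzvunneduva
2. k -> g, p -> b, s -> z, t -> d / _ Z: fires at position(s) 8: vokkiuzdzvunneduva
surface: vokkiuzdzvunneduva

cell RANK=ra, SUR=lu, MOD=zo, POLE=mi:
underlying: vokkiuz-bv-tir-net-u
1. f -> v, k -> g, p -> b, s -> z, t -> d / V _ V: fires at position(s) 15: vokkiuzbvtirnedu
2. k -> g, p -> b, s -> z, t -> d / _ Z: no change
surface: vokkiuzbvtirnedu


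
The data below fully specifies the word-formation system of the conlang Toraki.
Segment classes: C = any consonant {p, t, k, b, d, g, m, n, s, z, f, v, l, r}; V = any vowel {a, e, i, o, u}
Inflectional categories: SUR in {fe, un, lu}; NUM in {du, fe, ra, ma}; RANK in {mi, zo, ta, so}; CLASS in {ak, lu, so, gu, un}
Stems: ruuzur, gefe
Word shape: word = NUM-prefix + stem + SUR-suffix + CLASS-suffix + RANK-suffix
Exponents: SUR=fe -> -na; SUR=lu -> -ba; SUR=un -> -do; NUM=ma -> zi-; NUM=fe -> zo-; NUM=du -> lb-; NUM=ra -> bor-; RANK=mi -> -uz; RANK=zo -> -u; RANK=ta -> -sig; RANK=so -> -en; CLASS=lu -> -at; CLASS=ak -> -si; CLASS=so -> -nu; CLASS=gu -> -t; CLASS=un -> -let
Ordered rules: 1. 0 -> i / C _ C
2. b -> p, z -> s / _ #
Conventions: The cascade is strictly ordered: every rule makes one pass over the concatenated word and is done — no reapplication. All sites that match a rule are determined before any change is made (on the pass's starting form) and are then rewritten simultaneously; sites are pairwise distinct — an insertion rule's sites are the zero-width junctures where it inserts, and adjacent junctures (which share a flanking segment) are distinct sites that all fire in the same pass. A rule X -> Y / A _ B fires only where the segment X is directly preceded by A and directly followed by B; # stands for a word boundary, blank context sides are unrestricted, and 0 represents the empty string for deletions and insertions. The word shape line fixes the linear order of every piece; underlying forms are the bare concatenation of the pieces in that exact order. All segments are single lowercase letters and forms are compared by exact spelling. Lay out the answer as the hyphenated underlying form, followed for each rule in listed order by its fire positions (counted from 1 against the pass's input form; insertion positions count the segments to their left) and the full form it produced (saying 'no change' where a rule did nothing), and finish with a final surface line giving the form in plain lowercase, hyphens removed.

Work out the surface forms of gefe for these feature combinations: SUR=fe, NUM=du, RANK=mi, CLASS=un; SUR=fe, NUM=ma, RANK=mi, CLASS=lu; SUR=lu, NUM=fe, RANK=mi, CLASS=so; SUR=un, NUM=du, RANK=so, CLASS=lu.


cell SUR=fe, NUM=du, RANK=mi, CLASS=un:
underlying: lb-gefe-na-let-uz
1. 0 -> i / C _ C: inserts after position(s) 1, 2: libigefenaletuz
2. b -> p, z -> s / _ #: fires at position(s) 15: libigefenaletus
surface: libigefenaletus

cell SUR=fe, NUM=ma, RANK=mi, CLASS=lu:
underlying: zi-gefe-na-at-uz
1. 0 -> i / C _ C: no change
2. b -> p, z -> s / _ #: fires at position(s) 12: zigefenaatus
surface: zigefenaatus

cell SUR=lu, NUM=fe, RANK=mi, CLASS=so:
underlying: zo-gefe-ba-nu-uz
1. 0 -> i / C _ C: no change
2. b -> p, z -> s / _ #: fires at position(s) 12: zogefebanuus
surface: zogefebanuus

cell SUR=un, NUM=du, RANK=so, CLASS=lu:
underlying: lb-gefe-do-at-en
1. 0 -> i / C _ C: inserts after position(s) 1, 2: libigefedoaten
2. b -> p, z -> s / _ #: no change
surface: libigefedoaten


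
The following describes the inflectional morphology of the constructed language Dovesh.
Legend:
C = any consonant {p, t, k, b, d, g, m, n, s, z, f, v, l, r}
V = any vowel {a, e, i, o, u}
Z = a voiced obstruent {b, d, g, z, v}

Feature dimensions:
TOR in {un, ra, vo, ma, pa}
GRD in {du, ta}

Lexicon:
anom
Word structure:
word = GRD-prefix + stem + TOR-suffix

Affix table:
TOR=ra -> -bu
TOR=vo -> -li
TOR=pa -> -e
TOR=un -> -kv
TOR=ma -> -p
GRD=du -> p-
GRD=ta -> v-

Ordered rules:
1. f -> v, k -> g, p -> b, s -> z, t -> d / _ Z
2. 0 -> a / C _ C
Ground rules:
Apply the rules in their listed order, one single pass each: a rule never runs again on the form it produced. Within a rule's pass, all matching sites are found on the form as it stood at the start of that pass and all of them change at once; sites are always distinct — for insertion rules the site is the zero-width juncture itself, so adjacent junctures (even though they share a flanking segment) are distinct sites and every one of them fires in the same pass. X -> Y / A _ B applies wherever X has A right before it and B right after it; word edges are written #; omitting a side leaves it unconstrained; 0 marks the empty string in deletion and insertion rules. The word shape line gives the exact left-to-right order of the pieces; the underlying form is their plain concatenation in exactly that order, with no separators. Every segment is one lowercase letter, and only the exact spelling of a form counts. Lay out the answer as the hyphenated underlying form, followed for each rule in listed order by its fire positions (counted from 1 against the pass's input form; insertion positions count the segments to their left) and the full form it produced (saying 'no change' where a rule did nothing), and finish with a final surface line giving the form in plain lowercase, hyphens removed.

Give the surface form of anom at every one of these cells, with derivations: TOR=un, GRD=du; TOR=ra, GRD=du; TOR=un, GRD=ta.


cell TOR=un, GRD=du:
underlying: p-anom-kv
1. f -> v, k -> g, p -> b, s -> z, t -> d / _ Z: fires at position(s) 6: panomgv
2. 0 -> a / C _ C: inserts after position(s) 5, 6: panomagav
surface: panomagav

cell TOR=ra, GRD=du:
underlying: p-anom-bu
1. f -> v, k -> g, p -> b, s -> z, t -> d / _ Z: no change
2. 0 -> a / C _ C: inserts after position(s) 5: panomabu
surface: panomabu

cell TOR=un, GRD=ta:
underlying: v-anom-kv
1. f -> v, k -> g, p -> b, s -> z, t -> d / _ Z: fires at position(s) 6: vanomgv
2. 0 -> a / C _ C: inserts after position(s) 5, 6: vanomagav
surface: vanomagav


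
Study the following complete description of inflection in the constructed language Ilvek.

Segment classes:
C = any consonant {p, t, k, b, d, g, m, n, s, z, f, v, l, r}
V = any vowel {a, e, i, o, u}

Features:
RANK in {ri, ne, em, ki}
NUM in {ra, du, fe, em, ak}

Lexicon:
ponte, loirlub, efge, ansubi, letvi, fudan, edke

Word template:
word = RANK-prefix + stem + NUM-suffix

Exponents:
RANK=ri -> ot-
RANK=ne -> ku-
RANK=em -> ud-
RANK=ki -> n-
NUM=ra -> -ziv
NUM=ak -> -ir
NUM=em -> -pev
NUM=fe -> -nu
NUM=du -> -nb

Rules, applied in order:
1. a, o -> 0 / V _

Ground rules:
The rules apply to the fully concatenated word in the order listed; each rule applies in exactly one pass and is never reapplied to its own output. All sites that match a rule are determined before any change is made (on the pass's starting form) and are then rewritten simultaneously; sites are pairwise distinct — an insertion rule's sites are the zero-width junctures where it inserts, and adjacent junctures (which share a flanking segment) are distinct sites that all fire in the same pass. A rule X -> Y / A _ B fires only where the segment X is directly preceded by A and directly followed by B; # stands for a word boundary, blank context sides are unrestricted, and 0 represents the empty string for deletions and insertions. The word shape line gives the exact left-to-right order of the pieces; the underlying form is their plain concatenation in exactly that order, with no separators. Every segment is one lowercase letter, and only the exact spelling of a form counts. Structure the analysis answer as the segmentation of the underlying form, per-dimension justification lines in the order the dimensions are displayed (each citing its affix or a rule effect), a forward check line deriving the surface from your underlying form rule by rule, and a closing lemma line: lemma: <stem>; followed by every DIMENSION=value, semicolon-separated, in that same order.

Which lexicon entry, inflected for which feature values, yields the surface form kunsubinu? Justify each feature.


underlying: ku-ansubi-nu
RANK=ne - signalled by the affix ku-
NUM=fe - signalled by the affix -nu
check: kuansubinu -> kunsubinu
lemma: ansubi; RANK=ne; NUM=fe


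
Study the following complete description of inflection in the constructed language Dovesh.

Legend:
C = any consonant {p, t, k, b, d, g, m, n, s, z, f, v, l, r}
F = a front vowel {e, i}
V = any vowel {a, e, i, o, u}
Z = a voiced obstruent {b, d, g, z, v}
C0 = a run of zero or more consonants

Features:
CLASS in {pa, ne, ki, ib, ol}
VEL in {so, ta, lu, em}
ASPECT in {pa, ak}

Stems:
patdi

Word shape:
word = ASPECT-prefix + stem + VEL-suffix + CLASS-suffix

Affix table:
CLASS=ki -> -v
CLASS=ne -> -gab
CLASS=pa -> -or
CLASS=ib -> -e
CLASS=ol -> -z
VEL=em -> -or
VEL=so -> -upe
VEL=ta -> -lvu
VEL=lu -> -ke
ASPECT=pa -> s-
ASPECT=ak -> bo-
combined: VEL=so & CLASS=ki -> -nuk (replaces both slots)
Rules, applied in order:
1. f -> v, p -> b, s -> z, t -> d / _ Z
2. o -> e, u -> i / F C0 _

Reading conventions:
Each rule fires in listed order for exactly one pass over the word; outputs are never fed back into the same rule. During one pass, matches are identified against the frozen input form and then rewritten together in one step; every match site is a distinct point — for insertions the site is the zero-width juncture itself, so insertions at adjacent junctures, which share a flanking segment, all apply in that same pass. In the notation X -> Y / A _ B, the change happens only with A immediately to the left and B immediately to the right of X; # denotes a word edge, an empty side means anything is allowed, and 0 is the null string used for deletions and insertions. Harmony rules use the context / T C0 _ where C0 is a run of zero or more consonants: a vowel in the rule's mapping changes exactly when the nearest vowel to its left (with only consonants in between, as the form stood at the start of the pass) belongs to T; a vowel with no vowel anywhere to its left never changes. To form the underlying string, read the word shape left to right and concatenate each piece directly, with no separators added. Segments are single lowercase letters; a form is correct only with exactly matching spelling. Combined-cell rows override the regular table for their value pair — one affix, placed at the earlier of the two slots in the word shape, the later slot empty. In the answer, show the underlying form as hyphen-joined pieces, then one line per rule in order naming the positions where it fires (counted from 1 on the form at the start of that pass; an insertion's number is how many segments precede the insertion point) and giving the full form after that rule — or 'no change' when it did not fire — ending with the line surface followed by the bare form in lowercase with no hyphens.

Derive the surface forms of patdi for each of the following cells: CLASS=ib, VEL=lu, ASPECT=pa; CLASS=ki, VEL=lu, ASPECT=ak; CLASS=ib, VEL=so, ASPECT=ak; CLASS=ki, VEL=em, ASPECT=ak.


cell CLASS=ib, VEL=lu, ASPECT=pa:
underlying: s-patdi-ke-e
1. f -> v, p -> b, s -> z, t -> d / _ Z: fires at position(s) 4: spaddikee
2. o -> e, u -> i / F C0 _: no change
surface: spaddikee

cell CLASS=ki, VEL=lu, ASPECT=ak:
underlying: bo-patdi-ke-v
1. f -> v, p -> b, s -> z, t -> d / _ Z: fires at position(s) 5: bopaddikev
2. o -> e, u -> i / F C0 _: no change
surface: bopaddikev

cell CLASS=ib, VEL=so, ASPECT=ak:
underlying: bo-patdi-upe-e
1. f -> v, p -> b, s -> z, t -> d / _ Z: fires at position(s) 5: bopaddiupee
2. o -> e, u -> i / F C0 _: fires at position(s) 8: bopaddiipee
surface: bopaddiipee

cell CLASS=ki, VEL=em, ASPECT=ak:
underlying: bo-patdi-or-v
1. f -> v, p -> b, s -> z, t -> d / _ Z: fires at position(s) 5: bopaddiorv
2. o -> e, u -> i / F C0 _: fires at position(s) 8: bopaddierv
surface: bopaddierv


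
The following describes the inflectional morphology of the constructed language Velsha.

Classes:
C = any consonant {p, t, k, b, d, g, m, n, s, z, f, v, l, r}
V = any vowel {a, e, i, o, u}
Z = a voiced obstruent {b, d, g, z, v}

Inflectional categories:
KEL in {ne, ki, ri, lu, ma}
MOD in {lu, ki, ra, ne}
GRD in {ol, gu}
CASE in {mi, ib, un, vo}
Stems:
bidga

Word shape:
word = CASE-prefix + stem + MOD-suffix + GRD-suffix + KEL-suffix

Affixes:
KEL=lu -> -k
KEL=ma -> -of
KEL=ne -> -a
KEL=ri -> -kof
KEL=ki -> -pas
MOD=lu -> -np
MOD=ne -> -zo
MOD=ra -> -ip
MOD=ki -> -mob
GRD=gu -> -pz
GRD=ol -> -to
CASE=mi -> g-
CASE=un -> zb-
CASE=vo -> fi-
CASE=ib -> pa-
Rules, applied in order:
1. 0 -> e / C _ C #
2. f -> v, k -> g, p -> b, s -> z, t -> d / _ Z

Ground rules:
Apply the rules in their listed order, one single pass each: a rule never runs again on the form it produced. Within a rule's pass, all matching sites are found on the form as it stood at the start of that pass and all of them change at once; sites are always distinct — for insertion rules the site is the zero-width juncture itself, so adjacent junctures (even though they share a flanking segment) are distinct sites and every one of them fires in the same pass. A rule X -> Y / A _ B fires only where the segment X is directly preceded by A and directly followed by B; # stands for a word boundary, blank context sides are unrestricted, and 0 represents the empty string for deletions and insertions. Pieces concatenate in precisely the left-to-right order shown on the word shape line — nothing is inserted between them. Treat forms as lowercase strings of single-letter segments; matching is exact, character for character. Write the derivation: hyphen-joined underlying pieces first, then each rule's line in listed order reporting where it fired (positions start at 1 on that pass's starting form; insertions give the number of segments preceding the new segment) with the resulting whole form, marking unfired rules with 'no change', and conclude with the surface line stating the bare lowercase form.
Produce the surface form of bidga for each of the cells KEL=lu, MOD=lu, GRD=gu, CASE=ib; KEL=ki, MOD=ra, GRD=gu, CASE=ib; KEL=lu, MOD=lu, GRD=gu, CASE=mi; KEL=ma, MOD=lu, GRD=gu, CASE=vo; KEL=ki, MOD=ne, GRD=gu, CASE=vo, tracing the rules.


cell KEL=lu, MOD=lu, GRD=gu, CASE=ib:
underlying: pa-bidga-np-pz-k
1. 0 -> e / C _ C #: inserts after position(s) 11: pabidganppzek
2. f -> v, k -> g, p -> b, s -> z, t -> d / _ Z: fires at position(s) 10: pabidganpbzek
surface: pabidganpbzek

cell KEL=ki, MOD=ra, GRD=gu, CASE=ib:
underlying: pa-bidga-ip-pz-pas
1. 0 -> e / C _ C #: no change
2. f -> v, k -> g, p -> b, s -> z, t -> d / _ Z: fires at position(s) 10: pabidgaipbzpas
surface: pabidgaipbzpas

cell KEL=lu, MOD=lu, GRD=gu, CASE=mi:
underlying: g-bidga-np-pz-k
1. 0 -> e / C _ C #: inserts after position(s) 10: gbidganppzek
2. f -> v, k -> g, p -> b, s -> z, t -> d / _ Z: fires at position(s) 9: gbidganpbzek
surface: gbidganpbzek

cell KEL=ma, MOD=lu, GRD=gu, CASE=vo:
underlying: fi-bidga-np-pz-of
1. 0 -> e / C _ C #: no change
2. f -> v, k -> g, p -> b, s -> z, t -> d / _ Z: fires at position(s) 10: fibidganpbzof
surface: fibidganpbzof

cell KEL=ki, MOD=ne, GRD=gu, CASE=vo:
underlying: fi-bidga-zo-pz-pas
1. 0 -> e / C _ C #: no change
2. f -> v, k -> g, p -> b, s -> z, t -> d / _ Z: fires at position(s) 10: fibidgazobzpas
surface: fibidgazobzpas


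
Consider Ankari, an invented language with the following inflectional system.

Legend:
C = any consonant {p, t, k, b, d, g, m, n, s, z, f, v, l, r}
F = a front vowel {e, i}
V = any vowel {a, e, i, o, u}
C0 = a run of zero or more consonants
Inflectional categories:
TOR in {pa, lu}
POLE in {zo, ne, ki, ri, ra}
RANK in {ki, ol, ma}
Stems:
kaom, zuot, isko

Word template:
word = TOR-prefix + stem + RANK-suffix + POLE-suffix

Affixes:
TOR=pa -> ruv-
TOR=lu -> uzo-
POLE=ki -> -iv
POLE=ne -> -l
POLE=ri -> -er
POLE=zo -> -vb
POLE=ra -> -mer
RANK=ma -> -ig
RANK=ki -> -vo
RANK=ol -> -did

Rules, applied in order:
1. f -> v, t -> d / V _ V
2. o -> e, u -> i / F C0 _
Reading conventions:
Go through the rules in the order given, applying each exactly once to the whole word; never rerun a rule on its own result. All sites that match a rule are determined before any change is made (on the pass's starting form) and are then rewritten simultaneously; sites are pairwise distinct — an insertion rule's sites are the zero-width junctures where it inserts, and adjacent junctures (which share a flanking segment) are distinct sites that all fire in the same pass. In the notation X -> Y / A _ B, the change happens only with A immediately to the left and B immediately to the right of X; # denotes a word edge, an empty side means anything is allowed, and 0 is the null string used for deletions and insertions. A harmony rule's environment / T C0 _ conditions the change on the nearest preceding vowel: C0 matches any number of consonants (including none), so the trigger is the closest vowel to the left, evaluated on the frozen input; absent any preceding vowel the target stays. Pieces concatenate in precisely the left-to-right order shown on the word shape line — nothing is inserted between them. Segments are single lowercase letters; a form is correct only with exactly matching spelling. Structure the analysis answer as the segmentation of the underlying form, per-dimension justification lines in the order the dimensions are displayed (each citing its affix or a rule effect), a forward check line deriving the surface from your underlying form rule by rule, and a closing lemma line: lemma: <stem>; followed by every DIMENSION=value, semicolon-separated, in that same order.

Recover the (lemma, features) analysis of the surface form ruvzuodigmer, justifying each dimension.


underlying: ruv-zuot-ig-mer
TOR=pa - signalled by the affix ruv-
POLE=ra - signalled by the affix -mer
RANK=ma - signalled by the affix -ig
check: ruvzuotigmer -> ruvzuodigmer -> ruvzuodigmer
lemma: zuot; TOR=pa; POLE=ra; RANK=ma


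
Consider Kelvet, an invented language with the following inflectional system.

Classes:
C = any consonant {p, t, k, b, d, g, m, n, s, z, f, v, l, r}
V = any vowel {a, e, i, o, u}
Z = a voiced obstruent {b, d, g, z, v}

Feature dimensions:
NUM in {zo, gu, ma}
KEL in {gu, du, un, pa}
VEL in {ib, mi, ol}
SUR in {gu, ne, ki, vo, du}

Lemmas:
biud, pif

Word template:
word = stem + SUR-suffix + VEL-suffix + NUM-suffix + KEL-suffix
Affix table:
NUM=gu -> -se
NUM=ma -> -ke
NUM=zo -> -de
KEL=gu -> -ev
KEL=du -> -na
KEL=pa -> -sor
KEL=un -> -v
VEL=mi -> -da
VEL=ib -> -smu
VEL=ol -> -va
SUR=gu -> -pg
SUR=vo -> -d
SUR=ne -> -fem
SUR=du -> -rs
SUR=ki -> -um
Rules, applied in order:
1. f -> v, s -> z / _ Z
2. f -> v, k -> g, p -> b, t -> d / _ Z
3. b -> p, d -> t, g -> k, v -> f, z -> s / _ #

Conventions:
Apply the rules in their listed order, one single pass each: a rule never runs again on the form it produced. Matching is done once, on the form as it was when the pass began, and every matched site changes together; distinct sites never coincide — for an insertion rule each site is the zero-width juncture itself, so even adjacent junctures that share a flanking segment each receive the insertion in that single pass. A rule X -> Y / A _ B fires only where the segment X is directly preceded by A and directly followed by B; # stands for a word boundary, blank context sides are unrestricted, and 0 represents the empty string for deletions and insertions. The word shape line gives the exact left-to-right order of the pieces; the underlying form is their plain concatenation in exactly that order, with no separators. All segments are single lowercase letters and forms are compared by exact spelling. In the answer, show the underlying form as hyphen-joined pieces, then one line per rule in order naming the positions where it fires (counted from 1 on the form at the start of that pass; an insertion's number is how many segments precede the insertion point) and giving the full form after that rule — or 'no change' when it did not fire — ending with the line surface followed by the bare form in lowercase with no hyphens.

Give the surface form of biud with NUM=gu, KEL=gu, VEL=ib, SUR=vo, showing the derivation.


underlying: biud-d-smu-se-ev
1. f -> v, s -> z / _ Z: no change
2. f -> v, k -> g, p -> b, t -> d / _ Z: no change
3. b -> p, d -> t, g -> k, v -> f, z -> s / _ #: fires at position(s) 12: biuddsmuseef
surface: biuddsmuseef


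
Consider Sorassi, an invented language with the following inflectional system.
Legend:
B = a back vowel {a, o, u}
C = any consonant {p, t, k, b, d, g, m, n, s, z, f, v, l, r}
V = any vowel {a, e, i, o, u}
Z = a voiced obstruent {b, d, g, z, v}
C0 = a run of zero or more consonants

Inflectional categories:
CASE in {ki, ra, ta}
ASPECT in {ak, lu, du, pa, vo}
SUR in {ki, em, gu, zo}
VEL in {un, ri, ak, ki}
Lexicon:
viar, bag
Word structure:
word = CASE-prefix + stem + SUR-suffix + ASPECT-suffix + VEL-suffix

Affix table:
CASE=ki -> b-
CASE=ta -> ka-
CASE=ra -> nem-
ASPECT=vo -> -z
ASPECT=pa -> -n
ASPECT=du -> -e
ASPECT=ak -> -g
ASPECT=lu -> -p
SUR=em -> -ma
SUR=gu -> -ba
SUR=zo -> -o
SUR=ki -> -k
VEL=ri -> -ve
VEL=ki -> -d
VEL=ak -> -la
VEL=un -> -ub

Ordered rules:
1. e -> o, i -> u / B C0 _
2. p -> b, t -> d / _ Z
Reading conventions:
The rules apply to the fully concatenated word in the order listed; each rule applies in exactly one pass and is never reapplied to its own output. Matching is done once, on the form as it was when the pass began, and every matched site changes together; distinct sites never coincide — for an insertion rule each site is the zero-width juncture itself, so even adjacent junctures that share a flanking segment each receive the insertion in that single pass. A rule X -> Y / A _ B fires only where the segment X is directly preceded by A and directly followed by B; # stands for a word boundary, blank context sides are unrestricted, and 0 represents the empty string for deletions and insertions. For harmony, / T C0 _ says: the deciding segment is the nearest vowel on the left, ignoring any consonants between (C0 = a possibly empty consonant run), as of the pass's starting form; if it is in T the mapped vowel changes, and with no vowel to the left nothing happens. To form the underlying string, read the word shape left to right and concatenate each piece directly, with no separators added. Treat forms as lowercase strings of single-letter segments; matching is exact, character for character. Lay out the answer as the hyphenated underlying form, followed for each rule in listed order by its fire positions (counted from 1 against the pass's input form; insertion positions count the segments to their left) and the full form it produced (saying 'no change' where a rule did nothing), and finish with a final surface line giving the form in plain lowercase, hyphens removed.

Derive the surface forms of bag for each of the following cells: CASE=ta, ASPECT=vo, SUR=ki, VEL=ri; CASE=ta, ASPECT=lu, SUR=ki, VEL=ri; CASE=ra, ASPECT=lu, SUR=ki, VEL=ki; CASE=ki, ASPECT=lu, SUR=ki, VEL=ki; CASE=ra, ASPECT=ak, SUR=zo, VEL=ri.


cell CASE=ta, ASPECT=vo, SUR=ki, VEL=ri:
underlying: ka-bag-k-z-ve
1. e -> o, i -> u / B C0 _: fires at position(s) 9: kabagkzvo
2. p -> b, t -> d / _ Z: no change
surface: kabagkzvo

cell CASE=ta, ASPECT=lu, SUR=ki, VEL=ri:
underlying: ka-bag-k-p-ve
1. e -> o, i -> u / B C0 _: fires at position(s) 9: kabagkpvo
2. p -> b, t -> d / _ Z: fires at position(s) 7: kabagkbvo
surface: kabagkbvo

cell CASE=ra, ASPECT=lu, SUR=ki, VEL=ki:
underlying: nem-bag-k-p-d
1. e -> o, i -> u / B C0 _: no change
2. p -> b, t -> d / _ Z: fires at position(s) 8: nembagkbd
surface: nembagkbd

cell CASE=ki, ASPECT=lu, SUR=ki, VEL=ki:
underlying: b-bag-k-p-d
1. e -> o, i -> u / B C0 _: no change
2. p -> b, t -> d / _ Z: fires at position(s) 6: bbagkbd
surface: bbagkbd

cell CASE=ra, ASPECT=ak, SUR=zo, VEL=ri:
underlying: nem-bag-o-g-ve
1. e -> o, i -> u / B C0 _: fires at position(s) 10: nembagogvo
2. p -> b, t -> d / _ Z: no change
surface: nembagogvo
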